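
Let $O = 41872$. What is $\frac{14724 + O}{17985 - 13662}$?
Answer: $\frac{56596}{4323} \approx 13.092$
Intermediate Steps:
$\frac{14724 + O}{17985 - 13662} = \frac{14724 + 41872}{17985 - 13662} = \frac{56596}{4323}$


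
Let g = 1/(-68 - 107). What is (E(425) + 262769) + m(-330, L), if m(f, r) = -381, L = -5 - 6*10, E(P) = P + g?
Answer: 45992274/175 ≈ 2.6281e+5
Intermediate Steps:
g = -1/175 (g = 1/(-175) = -1/175 ≈ -0.0057143)
E(P) = -1/175 + P (E(P) = P - 1/175 = -1/175 + P)
L = -65 (L = -5 - 60 = -65)
(E(425) + 262769) + m(-330, L) = ((-1/175 + 425) + 262769) - 381 = (74374/175 + 262769) - 381 = 46058949/175 - 381 = 45992274/175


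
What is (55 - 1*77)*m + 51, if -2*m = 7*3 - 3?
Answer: 249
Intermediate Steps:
m = -9 (m = -(7*3 - 3)/2 = -(21 - 3)/2 = -1/2*18 = -9)
(55 - 1*77)*m + 51 = (55 - 1*77)*(-9) + 51 = (55 - 77)*(-9) + 51 = -22*(-9) + 51 = 198 + 51 = 249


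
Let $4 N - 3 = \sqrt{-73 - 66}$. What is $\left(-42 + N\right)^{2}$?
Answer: $\frac{\left(165 - i \sqrt{139}\right)^{2}}{16} \approx 1692.9 - 243.17 i$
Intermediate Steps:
$N = \frac{3}{4} + \frac{i \sqrt{139}}{4}$ ($N = \frac{3}{4} + \frac{\sqrt{-73 - 66}}{4} = \frac{3}{4} + \frac{\sqrt{-139}}{4} = \frac{3}{4} + \frac{i \sqrt{139}}{4} \approx 0.75 + 2.9475 i$)
$\left(-42 + N\right)^{2} = \left(-42 + \left(\frac{3}{4} + \frac{i \sqrt{139}}{4}\right)\right)^{2} = \left(- \frac{165}{4} + \frac{i \sqrt{139}}{4}\right)^{2}$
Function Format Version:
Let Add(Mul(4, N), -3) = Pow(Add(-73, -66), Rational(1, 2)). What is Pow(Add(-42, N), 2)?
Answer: Mul(Rational(1, 16), Pow(Add(165, Mul(-1, I, Pow(139, Rational(1, 2)))), 2)) ≈ Add(1692.9, Mul(-243.17, I))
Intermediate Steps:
N = Add(Rational(3, 4), Mul(Rational(1, 4), I, Pow(139, Rational(1, 2)))) (N = Add(Rational(3, 4), Mul(Rational(1, 4), Pow(Add(-73, -66), Rational(1, 2)))) = Add(Rational(3, 4), Mul(Rational(1, 4), Pow(-139, Rational(1, 2)))) = Add(Rational(3, 4), Mul(Rational(1, 4), Mul(I, Pow(139, Rational(1, 2))))) = Add(Rational(3, 4), Mul(Rational(1, 4), I, Pow(139, Rational(1, 2)))) ≈ Add(0.75000, Mul(2.9475, I)))
Pow(Add(-42, N), 2) = Pow(Add(-42, Add(Rational(3, 4), Mul(Rational(1, 4), I, Pow(139, Rational(1, 2))))), 2) = Pow(Add(Rational(-165, 4), Mul(Rational(1, 4), I, Pow(139, Rational(1, 2)))), 2)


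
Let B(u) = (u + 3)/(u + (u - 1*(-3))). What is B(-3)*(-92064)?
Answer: 0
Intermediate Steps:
B(u) = (3 + u)/(3 + 2*u) (B(u) = (3 + u)/(u + (u + 3)) = (3 + u)/(u + (3 + u)) = (3 + u)/(3 + 2*u))
B(-3)*(-92064) = ((3 - 3)/(3 + 2*(-3)))*(-92064) = (0/(3 - 6))*(-92064) = (0/(-3))*(-92064) = -1/3*0*(-92064) = 0*(-92064) = 0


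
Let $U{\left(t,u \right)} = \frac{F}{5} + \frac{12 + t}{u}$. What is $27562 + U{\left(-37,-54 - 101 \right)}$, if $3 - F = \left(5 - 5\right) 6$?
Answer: $\frac{4272228}{155} \approx 27563.0$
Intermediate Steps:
$F = 3$ ($F = 3 - \left(5 - 5\right) 6 = 3 - 0 \cdot 6 = 3 - 0 = 3 + 0 = 3$)
$U{\left(t,u \right)} = \frac{3}{5} + \frac{12 + t}{u}$
$27562 + U{\left(-37,-54 - 101 \right)} = 27562 + \frac{12 - 37 + \frac{3 \left(-54 - 101\right)}{5}}{-54 - 101} = 27562 + \frac{12 - 37 + \frac{3}{5} \left(-155\right)}{-155} = 27562 - \frac{12 - 37 - 93}{155} = 27562 - - \frac{118}{155} = 27562 + \frac{118}{155} = \frac{4272228}{155}$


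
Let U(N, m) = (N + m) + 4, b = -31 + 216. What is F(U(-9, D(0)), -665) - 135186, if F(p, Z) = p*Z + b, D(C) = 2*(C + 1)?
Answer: -133006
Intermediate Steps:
D(C) = 2 + 2*C (D(C) = 2*(1 + C) = 2 + 2*C)
b = 185
U(N, m) = 4 + N + m
F(p, Z) = 185 + Z*p (F(p, Z) = p*Z + 185 = Z*p + 185 = 185 + Z*p)
F(U(-9, D(0)), -665) - 135186 = (185 - 665*(4 - 9 + (2 + 2*0))) - 135186 = (185 - 665*(4 - 9 + (2 + 0))) - 135186 = (185 - 665*(4 - 9 + 2)) - 135186 = (185 - 665*(-3)) - 135186 = (185 + 1995) - 135186 = 2180 - 135186 = -133006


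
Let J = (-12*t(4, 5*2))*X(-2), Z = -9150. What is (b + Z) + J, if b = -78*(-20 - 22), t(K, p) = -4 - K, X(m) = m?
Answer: -6066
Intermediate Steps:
b = 3276 (b = -78*(-42) = 3276)
J = -192 (J = -12*(-4 - 1*4)*(-2) = -12*(-4 - 4)*(-2) = -12*(-8)*(-2) = 96*(-2) = -192)
(b + Z) + J = (3276 - 9150) - 192 = -5874 - 192 = -6066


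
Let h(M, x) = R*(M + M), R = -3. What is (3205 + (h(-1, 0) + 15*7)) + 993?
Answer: 4309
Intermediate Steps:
h(M, x) = -6*M (h(M, x) = -3*(M + M) = -6*M)
(3205 + (h(-1, 0) + 15*7)) + 993 = (3205 + (-6*(-1) + 15*7)) + 993 = (3205 + (6 + 105)) + 993 = (3205 + 111) + 993 = 3316 + 993 = 4309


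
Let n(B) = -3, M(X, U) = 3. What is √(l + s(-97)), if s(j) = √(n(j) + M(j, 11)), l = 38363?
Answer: 13*√227 ≈ 195.86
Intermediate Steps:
s(j) = 0 (s(j) = √(-3 + 3) = √0 = 0)
√(l + s(-97)) = √(38363 + 0) = √38363 = 13*√227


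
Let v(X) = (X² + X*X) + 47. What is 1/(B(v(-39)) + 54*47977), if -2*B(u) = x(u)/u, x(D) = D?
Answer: 2/5181515 ≈ 3.8599e-7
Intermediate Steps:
v(X) = 47 + 2*X² (v(X) = (X² + X²) + 47 = 2*X² + 47 = 47 + 2*X²)
B(u) = -½ (B(u) = -u/(2*u) = -½*1 = -½)
1/(B(v(-39)) + 54*47977) = 1/(-½ + 54*47977) = 1/(-½ + 2590758) = 1/(5181515/2) = 2/5181515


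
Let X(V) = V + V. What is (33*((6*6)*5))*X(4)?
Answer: 47520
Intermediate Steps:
X(V) = 2*V
(33*((6*6)*5))*X(4) = (33*((6*6)*5))*(2*4) = (33*(36*5))*8 = (33*180)*8 = 5940*8 = 47520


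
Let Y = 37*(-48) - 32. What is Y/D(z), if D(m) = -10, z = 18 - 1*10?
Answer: 904/5 ≈ 180.80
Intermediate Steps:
z = 8 (z = 18 - 10 = 8)
Y = -1808 (Y = -1776 - 32 = -1808)
Y/D(z) = -1808/(-10) = -1808*(-⅒) = 904/5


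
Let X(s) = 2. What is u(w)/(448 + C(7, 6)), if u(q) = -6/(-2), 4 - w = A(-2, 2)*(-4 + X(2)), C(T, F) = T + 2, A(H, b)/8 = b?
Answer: 3/457 ≈ 0.0065646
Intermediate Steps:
A(H, b) = 8*b
C(T, F) = 2 + T
w = 36 (w = 4 - 8*2*(-4 + 2) = 4 - 16*(-2) = 4 - 1*(-32) = 4 + 32 = 36)
u(q) = 3 (u(q) = -6*(-½) = 3)
u(w)/(448 + C(7, 6)) = 3/(448 + (2 + 7)) = 3/(448 + 9) = 3/457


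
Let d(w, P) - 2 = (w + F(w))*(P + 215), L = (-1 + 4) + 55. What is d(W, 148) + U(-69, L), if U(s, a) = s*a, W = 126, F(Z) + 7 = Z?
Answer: 84935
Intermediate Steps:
F(Z) = -7 + Z
L = 58 (L = 3 + 55 = 58)
d(w, P) = 2 + (-7 + 2*w)*(215 + P) (d(w, P) = 2 + (w + (-7 + w))*(P + 215) = 2 + (-7 + 2*w)*(215 + P))
U(s, a) = a*s
d(W, 148) + U(-69, L) = (-1503 + 430*126 + 148*126 + 148*(-7 + 126)) + 58*(-69) = (-1503 + 54180 + 18648 + 148*119) - 4002 = (-1503 + 54180 + 18648 + 17612) - 4002 = 88937 - 4002 = 84935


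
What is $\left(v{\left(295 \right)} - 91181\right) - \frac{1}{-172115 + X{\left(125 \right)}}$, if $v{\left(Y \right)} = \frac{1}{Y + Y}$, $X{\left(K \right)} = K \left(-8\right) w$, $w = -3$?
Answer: $- \frac{1819568794229}{19955570} \approx -91181.0$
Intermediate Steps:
$X{\left(K \right)} = 24 K$ ($X{\left(K \right)} = K \left(-8\right) \left(-3\right) = - 8 K \left(-3\right) = 24 K$)
$v{\left(Y \right)} = \frac{1}{2 Y}$
$\left(v{\left(295 \right)} - 91181\right) - \frac{1}{-172115 + X{\left(125 \right)}} = \left(\frac{1}{2 \cdot 295} - 91181\right) - \frac{1}{-172115 + 24 \cdot 125} = \left(\frac{1}{2} \cdot \frac{1}{295} - 91181\right) - \frac{1}{-172115 + 3000} = \left(\frac{1}{590} - 91181\right) - \frac{1}{-169115} = - \frac{53796789}{590} - - \frac{1}{169115} = - \frac{53796789}{590} + \frac{1}{169115} = - \frac{1819568794229}{19955570}$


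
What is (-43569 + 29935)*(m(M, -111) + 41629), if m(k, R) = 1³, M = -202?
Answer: -567583420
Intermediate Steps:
m(k, R) = 1
(-43569 + 29935)*(m(M, -111) + 41629) = (-43569 + 29935)*(1 + 41629) = -13634*41630 = -567583420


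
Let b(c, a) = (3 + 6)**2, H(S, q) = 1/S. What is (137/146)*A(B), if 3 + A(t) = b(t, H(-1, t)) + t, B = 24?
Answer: 6987/73 ≈ 95.712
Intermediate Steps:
b(c, a) = 81 (b(c, a) = 9**2 = 81)
A(t) = 78 + t (A(t) = -3 + (81 + t) = 78 + t)
(137/146)*A(B) = (137/146)*(78 + 24) = (137*(1/146))*102 = (137/146)*102 = 6987/73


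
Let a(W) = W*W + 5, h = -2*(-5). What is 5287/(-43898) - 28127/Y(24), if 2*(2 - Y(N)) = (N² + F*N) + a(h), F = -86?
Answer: -2476771161/60886526 ≈ -40.678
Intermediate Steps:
h = 10
a(W) = 5 + W² (a(W) = W² + 5 = 5 + W²)
Y(N) = -101/2 + 43*N - N²/2 (Y(N) = 2 - ((N² - 86*N) + (5 + 10²))/2 = 2 - ((N² - 86*N) + (5 + 100))/2 = 2 - ((N² - 86*N) + 105)/2 = 2 - (105 + N² - 86*N)/2 = 2 + (-105/2 + 43*N - N²/2) = -101/2 + 43*N - N²/2)
5287/(-43898) - 28127/Y(24) = 5287/(-43898) - 28127/(-101/2 + 43*24 - ½*24²) = 5287*(-1/43898) - 28127/(-101/2 + 1032 - ½*576) = -5287/43898 - 28127/(-101/2 + 1032 - 288) = -5287/43898 - 28127/1387/2 = -5287/43898 - 28127*2/1387 = -5287/43898 - 56254/1387 = -2476771161/60886526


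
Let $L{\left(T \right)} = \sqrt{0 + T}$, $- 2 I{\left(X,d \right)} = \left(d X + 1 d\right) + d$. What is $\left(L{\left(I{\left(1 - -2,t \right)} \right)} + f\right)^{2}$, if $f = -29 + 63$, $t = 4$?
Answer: $\left(34 + i \sqrt{10}\right)^{2} \approx 1146.0 + 215.03 i$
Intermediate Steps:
$I{\left(X,d \right)} = - d - \frac{X d}{2}$ ($I{\left(X,d \right)} = - \frac{\left(d X + 1 d\right) + d}{2} = - \frac{\left(X d + d\right) + d}{2} = - \frac{\left(d + X d\right) + d}{2} = - \frac{2 d + X d}{2} = - d - \frac{X d}{2}$)
$f = 34$
$L{\left(T \right)} = \sqrt{T}$
$\left(L{\left(I{\left(1 - -2,t \right)} \right)} + f\right)^{2} = \left(\sqrt{\left(- \frac{1}{2}\right) 4 \left(2 + \left(1 - -2\right)\right)} + 34\right)^{2} = \left(\sqrt{\left(- \frac{1}{2}\right) 4 \left(2 + \left(1 + 2\right)\right)} + 34\right)^{2} = \left(\sqrt{\left(- \frac{1}{2}\right) 4 \left(2 + 3\right)} + 34\right)^{2} = \left(\sqrt{\left(- \frac{1}{2}\right) 4 \cdot 5} + 34\right)^{2} = \left(\sqrt{-10} + 34\right)^{2} = \left(i \sqrt{10} + 34\right)^{2} = \left(34 + i \sqrt{10}\right)^{2}$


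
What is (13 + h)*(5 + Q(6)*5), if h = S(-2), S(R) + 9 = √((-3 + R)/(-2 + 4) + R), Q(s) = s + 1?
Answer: 160 + 60*I*√2 ≈ 160.0 + 84.853*I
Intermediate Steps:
Q(s) = 1 + s
S(R) = -9 + √(-3/2 + 3*R/2) (S(R) = -9 + √((-3 + R)/(-2 + 4) + R) = -9 + √((-3 + R)/2 + R) = -9 + √((-3 + R)*(½) + R) = -9 + √((-3/2 + R/2) + R) = -9 + √(-3/2 + 3*R/2))
h = -9 + 3*I*√2/2 (h = -9 + √(-6 + 6*(-2))/2 = -9 + √(-6 - 12)/2 = -9 + √(-18)/2 = -9 + (3*I*√2)/2 = -9 + 3*I*√2/2 ≈ -9.0 + 2.1213*I)
(13 + h)*(5 + Q(6)*5) = (13 + (-9 + 3*I*√2/2))*(5 + (1 + 6)*5) = (4 + 3*I*√2/2)*(5 + 7*5) = (4 + 3*I*√2/2)*(5 + 35) = (4 + 3*I*√2/2)*40 = 160 + 60*I*√2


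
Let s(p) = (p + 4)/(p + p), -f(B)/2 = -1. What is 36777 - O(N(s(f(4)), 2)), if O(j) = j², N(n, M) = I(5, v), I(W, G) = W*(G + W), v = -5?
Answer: 36777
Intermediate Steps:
f(B) = 2 (f(B) = -2*(-1) = 2)
s(p) = (4 + p)/(2*p) (s(p) = (4 + p)/((2*p)) = (4 + p)*(1/(2*p)) = (4 + p)/(2*p))
N(n, M) = 0 (N(n, M) = 5*(-5 + 5) = 5*0 = 0)
36777 - O(N(s(f(4)), 2)) = 36777 - 1*0² = 36777 - 1*0 = 36777 + 0 = 36777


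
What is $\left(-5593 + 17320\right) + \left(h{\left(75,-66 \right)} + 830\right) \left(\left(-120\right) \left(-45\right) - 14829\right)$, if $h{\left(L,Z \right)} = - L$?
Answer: $-7107168$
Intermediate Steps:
$\left(-5593 + 17320\right) + \left(h{\left(75,-66 \right)} + 830\right) \left(\left(-120\right) \left(-45\right) - 14829\right) = \left(-5593 + 17320\right) + \left(\left(-1\right) 75 + 830\right) \left(\left(-120\right) \left(-45\right) - 14829\right) = 11727 + \left(-75 + 830\right) \left(5400 - 14829\right) = 11727 + 755 \left(-9429\right) = 11727 - 7118895 = -7107168$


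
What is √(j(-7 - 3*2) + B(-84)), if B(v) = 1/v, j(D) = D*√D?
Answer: √(-21 - 22932*I*√13)/42 ≈ 4.8405 - 4.8417*I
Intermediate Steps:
j(D) = D^(3/2)
√(j(-7 - 3*2) + B(-84)) = √((-7 - 3*2)^(3/2) + 1/(-84)) = √((-7 - 6)^(3/2) - 1/84) = √((-13)^(3/2) - 1/84) = √(-13*I*√13 - 1/84) = √(-1/84 - 13*I*√13)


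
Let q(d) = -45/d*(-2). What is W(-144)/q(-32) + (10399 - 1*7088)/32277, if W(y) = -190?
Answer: 935915/13833 ≈ 67.658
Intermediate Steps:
q(d) = 90/d
W(-144)/q(-32) + (10399 - 1*7088)/32277 = -190/(90/(-32)) + (10399 - 1*7088)/32277 = -190/(90*(-1/32)) + (10399 - 7088)*(1/32277) = -190/(-45/16) + 3311*(1/32277) = -190*(-16/45) + 473/4611 = 608/9 + 473/4611 = 935915/13833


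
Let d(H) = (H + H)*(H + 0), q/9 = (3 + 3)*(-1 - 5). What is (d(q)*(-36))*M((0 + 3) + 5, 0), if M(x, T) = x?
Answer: -60466176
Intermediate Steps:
q = -324 (q = 9*((3 + 3)*(-1 - 5)) = 9*(6*(-6)) = 9*(-36) = -324)
d(H) = 2*H² (d(H) = (2*H)*H = 2*H²)
(d(q)*(-36))*M((0 + 3) + 5, 0) = ((2*(-324)²)*(-36))*((0 + 3) + 5) = ((2*104976)*(-36))*(3 + 5) = (209952*(-36))*8 = -7558272*8 = -60466176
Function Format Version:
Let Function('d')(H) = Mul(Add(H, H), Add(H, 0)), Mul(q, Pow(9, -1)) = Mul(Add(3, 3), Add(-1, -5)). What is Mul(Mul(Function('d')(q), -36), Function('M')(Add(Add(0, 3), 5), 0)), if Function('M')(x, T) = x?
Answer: -60466176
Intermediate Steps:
q = -324 (q = Mul(9, Mul(Add(3, 3), Add(-1, -5))) = Mul(9, Mul(6, -6)) = Mul(9, -36) = -324)
Function('d')(H) = Mul(2, Pow(H, 2)) (Function('d')(H) = Mul(Mul(2, H), H) = Mul(2, Pow(H, 2)))
Mul(Mul(Function('d')(q), -36), Function('M')(Add(Add(0, 3), 5), 0)) = Mul(Mul(Mul(2, Pow(-324, 2)), -36), Add(Add(0, 3), 5)) = Mul(Mul(Mul(2, 104976), -36), Add(3, 5)) = Mul(Mul(209952, -36), 8) = Mul(-7558272, 8) = -60466176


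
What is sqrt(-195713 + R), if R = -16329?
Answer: I*sqrt(212042) ≈ 460.48*I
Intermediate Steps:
sqrt(-195713 + R) = sqrt(-195713 - 16329) = sqrt(-212042) = I*sqrt(212042)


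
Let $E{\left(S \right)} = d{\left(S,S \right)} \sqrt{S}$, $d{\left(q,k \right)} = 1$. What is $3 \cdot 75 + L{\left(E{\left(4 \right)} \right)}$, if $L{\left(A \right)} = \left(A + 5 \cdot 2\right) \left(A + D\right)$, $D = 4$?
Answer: $297$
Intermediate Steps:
$E{\left(S \right)} = \sqrt{S}$ ($E{\left(S \right)} = 1 \sqrt{S} = \sqrt{S}$)
$L{\left(A \right)} = \left(4 + A\right) \left(10 + A\right)$ ($L{\left(A \right)} = \left(A + 5 \cdot 2\right) \left(A + 4\right) = \left(A + 10\right) \left(4 + A\right) = \left(10 + A\right) \left(4 + A\right) = \left(4 + A\right) \left(10 + A\right)$)
$3 \cdot 75 + L{\left(E{\left(4 \right)} \right)} = 3 \cdot 75 + \left(40 + \left(\sqrt{4}\right)^{2} + 14 \sqrt{4}\right) = 225 + \left(40 + 2^{2} + 14 \cdot 2\right) = 225 + \left(40 + 4 + 28\right) = 225 + 72 = 297$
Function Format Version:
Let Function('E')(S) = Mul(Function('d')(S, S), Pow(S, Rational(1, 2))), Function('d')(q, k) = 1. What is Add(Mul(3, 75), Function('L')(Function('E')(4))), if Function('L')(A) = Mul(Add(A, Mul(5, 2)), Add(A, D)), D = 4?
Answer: 297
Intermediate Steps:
Function('E')(S) = Pow(S, Rational(1, 2)) (Function('E')(S) = Mul(1, Pow(S, Rational(1, 2))) = Pow(S, Rational(1, 2)))
Function('L')(A) = Mul(Add(4, A), Add(10, A)) (Function('L')(A) = Mul(Add(A, Mul(5, 2)), Add(A, 4)) = Mul(Add(A, 10), Add(4, A)) = Mul(Add(10, A), Add(4, A)) = Mul(Add(4, A), Add(10, A)))
Add(Mul(3, 75), Function('L')(Function('E')(4))) = Add(Mul(3, 75), Add(40, Pow(Pow(4, Rational(1, 2)), 2), Mul(14, Pow(4, Rational(1, 2))))) = Add(225, Add(40, Pow(2, 2), Mul(14, 2))) = Add(225, Add(40, 4, 28)) = Add(225, 72) = 297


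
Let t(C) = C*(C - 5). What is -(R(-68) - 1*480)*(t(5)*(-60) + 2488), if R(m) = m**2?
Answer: -10310272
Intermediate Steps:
t(C) = C*(-5 + C)
-(R(-68) - 1*480)*(t(5)*(-60) + 2488) = -((-68)**2 - 1*480)*((5*(-5 + 5))*(-60) + 2488) = -(4624 - 480)*((5*0)*(-60) + 2488) = -4144*(0*(-60) + 2488) = -4144*(0 + 2488) = -4144*2488 = -1*10310272 = -10310272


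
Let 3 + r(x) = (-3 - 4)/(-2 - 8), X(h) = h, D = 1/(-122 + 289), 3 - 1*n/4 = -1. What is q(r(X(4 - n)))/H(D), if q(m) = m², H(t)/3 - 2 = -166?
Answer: -529/49200 ≈ -0.010752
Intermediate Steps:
n = 16 (n = 12 - 4*(-1) = 12 + 4 = 16)
D = 1/167 ≈ 0.0059880
H(t) = -492 (H(t) = 6 + 3*(-166) = 6 - 498 = -492)
r(x) = -23/10 (r(x) = -3 + (-3 - 4)/(-2 - 8) = -3 - 7/(-10) = -3 - 7*(-⅒) = -3 + 7/10 = -23/10)
q(r(X(4 - n)))/H(D) = (-23/10)²/(-492) = (529/100)*(-1/492) = -529/49200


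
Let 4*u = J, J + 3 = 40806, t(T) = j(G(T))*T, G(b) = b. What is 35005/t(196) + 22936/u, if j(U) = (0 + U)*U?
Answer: 98888294257/43889665344 ≈ 2.2531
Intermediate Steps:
j(U) = U² (j(U) = U*U = U²)
t(T) = T³ (t(T) = T²*T = T³)
J = 40803 (J = -3 + 40806 = 40803)
u = 40803/4 (u = (¼)*40803 = 40803/4 ≈ 10201.)
35005/t(196) + 22936/u = 35005/(196³) + 22936/(40803/4) = 35005/7529536 + 22936*(4/40803) = 35005*(1/7529536) + 91744/40803 = 35005/7529536 + 91744/40803 = 98888294257/43889665344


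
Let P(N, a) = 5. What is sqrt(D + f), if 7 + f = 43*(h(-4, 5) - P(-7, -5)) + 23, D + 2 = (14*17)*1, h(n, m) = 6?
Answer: sqrt(295) ≈ 17.176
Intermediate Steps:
D = 236 (D = -2 + (14*17)*1 = -2 + 238*1 = -2 + 238 = 236)
f = 59 (f = -7 + (43*(6 - 1*5) + 23) = -7 + (43*(6 - 5) + 23) = -7 + (43*1 + 23) = -7 + (43 + 23) = -7 + 66 = 59)
sqrt(D + f) = sqrt(236 + 59) = sqrt(295)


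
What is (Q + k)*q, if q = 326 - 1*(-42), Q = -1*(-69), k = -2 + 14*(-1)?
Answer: 19504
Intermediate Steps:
k = -16 (k = -2 - 14 = -16)
Q = 69
q = 368 (q = 326 + 42 = 368)
(Q + k)*q = (69 - 16)*368 = 53*368 = 19504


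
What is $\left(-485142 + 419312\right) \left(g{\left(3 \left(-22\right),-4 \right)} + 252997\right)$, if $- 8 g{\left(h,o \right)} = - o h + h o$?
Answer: $-16654792510$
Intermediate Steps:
$g{\left(h,o \right)} = 0$ ($g{\left(h,o \right)} = - \frac{- o h + h o}{8} = - \frac{- h o + h o}{8} = \left(- \frac{1}{8}\right) 0 = 0$)
$\left(-485142 + 419312\right) \left(g{\left(3 \left(-22\right),-4 \right)} + 252997\right) = \left(-485142 + 419312\right) \left(0 + 252997\right) = \left(-65830\right) 252997 = -16654792510$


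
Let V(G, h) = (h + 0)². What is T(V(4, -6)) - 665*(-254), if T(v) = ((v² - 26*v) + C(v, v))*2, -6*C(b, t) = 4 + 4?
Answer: 508882/3 ≈ 1.6963e+5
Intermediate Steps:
C(b, t) = -4/3 (C(b, t) = -(4 + 4)/6 = -⅙*8 = -4/3)
V(G, h) = h²
T(v) = -8/3 - 52*v + 2*v² (T(v) = ((v² - 26*v) - 4/3)*2 = (-4/3 + v² - 26*v)*2 = -8/3 - 52*v + 2*v²)
T(V(4, -6)) - 665*(-254) = (-8/3 - 52*(-6)² + 2*((-6)²)²) - 665*(-254) = (-8/3 - 52*36 + 2*36²) + 168910 = (-8/3 - 1872 + 2*1296) + 168910 = (-8/3 - 1872 + 2592) + 168910 = 2152/3 + 168910 = 508882/3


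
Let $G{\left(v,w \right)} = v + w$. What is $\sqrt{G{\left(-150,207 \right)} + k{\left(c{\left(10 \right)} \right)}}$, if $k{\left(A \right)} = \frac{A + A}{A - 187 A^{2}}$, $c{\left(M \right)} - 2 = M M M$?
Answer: $\frac{\sqrt{2001192169607}}{187373} \approx 7.5498$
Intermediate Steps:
$c{\left(M \right)} = 2 + M^{3}$ ($c{\left(M \right)} = 2 + M M M = 2 + M^{2} M = 2 + M^{3}$)
$k{\left(A \right)} = \frac{2 A}{A - 187 A^{2}}$
$\sqrt{G{\left(-150,207 \right)} + k{\left(c{\left(10 \right)} \right)}} = \sqrt{\left(-150 + 207\right) - \frac{2}{-1 + 187 \left(2 + 10^{3}\right)}} = \sqrt{57 - \frac{2}{-1 + 187 \left(2 + 1000\right)}} = \sqrt{57 - \frac{2}{-1 + 187 \cdot 1002}} = \sqrt{57 - \frac{2}{-1 + 187374}} = \sqrt{57 - \frac{2}{187373}} = \sqrt{\frac{10680259}{187373}} = \frac{\sqrt{2001192169607}}{187373}$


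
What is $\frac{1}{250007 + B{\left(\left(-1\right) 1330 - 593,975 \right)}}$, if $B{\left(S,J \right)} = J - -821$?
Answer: $\frac{1}{251803} \approx 3.9714 \cdot 10^{-6}$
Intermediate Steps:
$B{\left(S,J \right)} = 821 + J$ ($B{\left(S,J \right)} = J + 821 = 821 + J$)
$\frac{1}{250007 + B{\left(\left(-1\right) 1330 - 593,975 \right)}} = \frac{1}{250007 + \left(821 + 975\right)} = \frac{1}{250007 + 1796} = \frac{1}{251803}$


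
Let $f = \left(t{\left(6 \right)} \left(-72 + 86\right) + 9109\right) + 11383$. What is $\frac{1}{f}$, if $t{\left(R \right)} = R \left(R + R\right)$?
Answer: $\frac{1}{21500} \approx 4.6512 \cdot 10^{-5}$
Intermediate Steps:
$t{\left(R \right)} = 2 R^{2}$ ($t{\left(R \right)} = R 2 R = 2 R^{2}$)
$f = 21500$ ($f = \left(2 \cdot 6^{2} \left(-72 + 86\right) + 9109\right) + 11383 = \left(2 \cdot 36 \cdot 14 + 9109\right) + 11383 = \left(72 \cdot 14 + 9109\right) + 11383 = \left(1008 + 9109\right) + 11383 = 10117 + 11383 = 21500$)
$\frac{1}{f} = \frac{1}{21500}$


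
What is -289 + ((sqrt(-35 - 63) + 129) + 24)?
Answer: -136 + 7*I*sqrt(2) ≈ -136.0 + 9.8995*I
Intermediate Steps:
-289 + ((sqrt(-35 - 63) + 129) + 24) = -289 + ((sqrt(-98) + 129) + 24) = -289 + ((7*I*sqrt(2) + 129) + 24) = -289 + ((129 + 7*I*sqrt(2)) + 24) = -289 + (153 + 7*I*sqrt(2)) = -136 + 7*I*sqrt(2)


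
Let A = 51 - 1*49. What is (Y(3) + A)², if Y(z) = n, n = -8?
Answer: 36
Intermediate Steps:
A = 2 (A = 51 - 49 = 2)
Y(z) = -8
(Y(3) + A)² = (-8 + 2)² = (-6)² = 36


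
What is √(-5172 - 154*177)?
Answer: I*√32430 ≈ 180.08*I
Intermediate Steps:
√(-5172 - 154*177) = √(-5172 - 27258) = √(-32430) = I*√32430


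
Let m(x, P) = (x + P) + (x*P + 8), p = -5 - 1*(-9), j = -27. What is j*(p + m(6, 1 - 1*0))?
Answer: -675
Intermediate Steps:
p = 4 (p = -5 + 9 = 4)
m(x, P) = 8 + P + x + P*x (m(x, P) = (P + x) + (P*x + 8) = (P + x) + (8 + P*x) = 8 + P + x + P*x)
j*(p + m(6, 1 - 1*0)) = -27*(4 + (8 + (1 - 1*0) + 6 + (1 - 1*0)*6)) = -27*(4 + (8 + (1 + 0) + 6 + (1 + 0)*6)) = -27*(4 + (8 + 1 + 6 + 1*6)) = -27*(4 + (8 + 1 + 6 + 6)) = -27*(4 + 21) = -27*25 = -675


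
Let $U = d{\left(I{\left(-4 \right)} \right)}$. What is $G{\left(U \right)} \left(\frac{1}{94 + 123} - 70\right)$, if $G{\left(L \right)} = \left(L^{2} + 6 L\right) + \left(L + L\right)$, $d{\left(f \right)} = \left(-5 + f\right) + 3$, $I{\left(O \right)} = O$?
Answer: $\frac{182268}{217} \approx 839.94$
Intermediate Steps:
$d{\left(f \right)} = -2 + f$
$U = -6$ ($U = -2 - 4 = -6$)
$G{\left(L \right)} = L^{2} + 8 L$ ($G{\left(L \right)} = \left(L^{2} + 6 L\right) + 2 L = L^{2} + 8 L$)
$G{\left(U \right)} \left(\frac{1}{94 + 123} - 70\right) = - 6 \left(8 - 6\right) \left(\frac{1}{94 + 123} - 70\right) = \left(-6\right) 2 \left(\frac{1}{217} - 70\right) = - 12 \left(\frac{1}{217} - 70\right) = \left(-12\right) \left(- \frac{15189}{217}\right) = \frac{182268}{217}$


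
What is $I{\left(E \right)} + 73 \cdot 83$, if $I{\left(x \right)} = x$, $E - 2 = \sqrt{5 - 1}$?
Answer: $6063$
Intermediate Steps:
$E = 4$ ($E = 2 + \sqrt{5 - 1} = 2 + \sqrt{4} = 2 + 2 = 4$)
$I{\left(E \right)} + 73 \cdot 83 = 4 + 73 \cdot 83 = 4 + 6059 = 6063$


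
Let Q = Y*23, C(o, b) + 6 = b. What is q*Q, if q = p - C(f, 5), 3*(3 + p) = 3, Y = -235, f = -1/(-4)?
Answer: 5405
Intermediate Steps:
f = ¼ (f = -1*(-¼) = ¼ ≈ 0.25000)
C(o, b) = -6 + b
Q = -5405 (Q = -235*23 = -5405)
p = -2 (p = -3 + (⅓)*3 = -3 + 1 = -2)
q = -1 (q = -2 - (-6 + 5) = -2 - 1*(-1) = -2 + 1 = -1)
q*Q = -1*(-5405) = 5405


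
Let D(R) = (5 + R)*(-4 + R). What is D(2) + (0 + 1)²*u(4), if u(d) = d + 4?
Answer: -6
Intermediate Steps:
u(d) = 4 + d
D(R) = (-4 + R)*(5 + R)
D(2) + (0 + 1)²*u(4) = (-20 + 2 + 2²) + (0 + 1)²*(4 + 4) = (-20 + 2 + 4) + 1²*8 = -14 + 1*8 = -14 + 8 = -6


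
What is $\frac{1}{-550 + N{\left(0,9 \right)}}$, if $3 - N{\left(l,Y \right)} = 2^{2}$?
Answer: $- \frac{1}{551} \approx -0.0018149$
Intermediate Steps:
$N{\left(l,Y \right)} = -1$ ($N{\left(l,Y \right)} = 3 - 2^{2} = 3 - 4 = -1$)
$\frac{1}{-550 + N{\left(0,9 \right)}} = \frac{1}{-550 - 1} = \frac{1}{-551} = - \frac{1}{551}$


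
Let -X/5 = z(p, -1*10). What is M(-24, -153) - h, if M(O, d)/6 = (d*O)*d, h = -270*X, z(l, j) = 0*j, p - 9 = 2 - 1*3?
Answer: -3370896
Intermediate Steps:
p = 8 (p = 9 + (2 - 1*3) = 9 + (2 - 3) = 9 - 1 = 8)
z(l, j) = 0
X = 0 (X = -5*0 = 0)
h = 0 (h = -270*0 = 0)
M(O, d) = 6*O*d² (M(O, d) = 6*((d*O)*d) = 6*((O*d)*d) = 6*(O*d²) = 6*O*d²)
M(-24, -153) - h = 6*(-24)*(-153)² - 1*0 = 6*(-24)*23409 + 0 = -3370896 + 0 = -3370896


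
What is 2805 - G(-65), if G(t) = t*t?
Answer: -1420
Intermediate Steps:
G(t) = t**2
2805 - G(-65) = 2805 - 1*(-65)**2 = 2805 - 1*4225 = 2805 - 4225 = -1420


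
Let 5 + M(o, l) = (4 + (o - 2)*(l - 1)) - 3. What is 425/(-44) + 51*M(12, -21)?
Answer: -503081/44 ≈ -11434.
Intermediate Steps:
M(o, l) = -4 + (-1 + l)*(-2 + o) (M(o, l) = -5 + ((4 + (o - 2)*(l - 1)) - 3) = -5 + ((4 + (-2 + o)*(-1 + l)) - 3) = -5 + ((4 + (-1 + l)*(-2 + o)) - 3) = -5 + (1 + (-1 + l)*(-2 + o)) = -4 + (-1 + l)*(-2 + o))
425/(-44) + 51*M(12, -21) = 425/(-44) + 51*(-2 - 1*12 - 2*(-21) - 21*12) = 425*(-1/44) + 51*(-2 - 12 + 42 - 252) = -425/44 + 51*(-224) = -425/44 - 11424 = -503081/44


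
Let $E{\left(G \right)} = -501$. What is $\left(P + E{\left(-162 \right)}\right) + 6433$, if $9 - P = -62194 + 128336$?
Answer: $-60201$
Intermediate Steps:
$P = -66133$ ($P = 9 - \left(-62194 + 128336\right) = 9 - 66142 = -66133$)
$\left(P + E{\left(-162 \right)}\right) + 6433 = \left(-66133 - 501\right) + 6433 = -66634 + 6433 = -60201$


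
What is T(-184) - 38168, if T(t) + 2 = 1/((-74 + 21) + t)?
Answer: -9046291/237 ≈ -38170.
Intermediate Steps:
T(t) = -2 + 1/(-53 + t) (T(t) = -2 + 1/((-74 + 21) + t) = -2 + 1/(-53 + t))
T(-184) - 38168 = (107 - 2*(-184))/(-53 - 184) - 38168 = (107 + 368)/(-237) - 38168 = -1/237*475 - 38168 = -475/237 - 38168 = -9046291/237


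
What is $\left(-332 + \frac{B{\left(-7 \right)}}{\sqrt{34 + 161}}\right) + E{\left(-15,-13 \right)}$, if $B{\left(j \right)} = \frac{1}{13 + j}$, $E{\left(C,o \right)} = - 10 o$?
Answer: $-202 + \frac{\sqrt{195}}{1170} \approx -201.99$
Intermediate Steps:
$\left(-332 + \frac{B{\left(-7 \right)}}{\sqrt{34 + 161}}\right) + E{\left(-15,-13 \right)} = \left(-332 + \frac{1}{\left(13 - 7\right) \sqrt{34 + 161}}\right) - -130 = \left(-332 + \frac{1}{6 \sqrt{195}}\right) + 130 = \left(-332 + \frac{\frac{1}{195} \sqrt{195}}{6}\right) + 130 = \left(-332 + \frac{\sqrt{195}}{1170}\right) + 130 = -202 + \frac{\sqrt{195}}{1170}$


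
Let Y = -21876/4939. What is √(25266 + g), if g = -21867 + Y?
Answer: 9*√1022298915/4939 ≈ 58.263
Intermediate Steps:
Y = -21876/4939 (Y = -21876*1/4939 = -21876/4939 ≈ -4.4292)
g = -108022989/4939 (g = -21867 - 21876/4939 = -108022989/4939 ≈ -21871.)
√(25266 + g) = √(25266 - 108022989/4939) = √(16765785/4939) = 9*√1022298915/4939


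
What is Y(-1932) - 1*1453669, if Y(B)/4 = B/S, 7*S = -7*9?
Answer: -4358431/3 ≈ -1.4528e+6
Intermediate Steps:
S = -9 (S = (-7*9)/7 = (1/7)*(-63) = -9)
Y(B) = -4*B/9 (Y(B) = 4*(B/(-9)) = 4*(B*(-1/9)) = 4*(-B/9) = -4*B/9)
Y(-1932) - 1*1453669 = -4/9*(-1932) - 1*1453669 = 2576/3 - 1453669 = -4358431/3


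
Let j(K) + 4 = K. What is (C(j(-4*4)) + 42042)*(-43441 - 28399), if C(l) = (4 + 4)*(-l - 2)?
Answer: -3030642240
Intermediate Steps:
j(K) = -4 + K
C(l) = -16 - 8*l (C(l) = 8*(-2 - l) = -16 - 8*l)
(C(j(-4*4)) + 42042)*(-43441 - 28399) = ((-16 - 8*(-4 - 4*4)) + 42042)*(-43441 - 28399) = ((-16 - 8*(-4 - 16)) + 42042)*(-71840) = ((-16 - 8*(-20)) + 42042)*(-71840) = ((-16 + 160) + 42042)*(-71840) = (144 + 42042)*(-71840) = 42186*(-71840) = -3030642240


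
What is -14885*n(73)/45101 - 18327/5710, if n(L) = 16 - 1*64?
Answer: 3253114773/257526710 ≈ 12.632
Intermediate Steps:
n(L) = -48 (n(L) = 16 - 64 = -48)
-14885*n(73)/45101 - 18327/5710 = -14885/(45101/(-48)) - 18327/5710 = -14885/(45101*(-1/48)) - 18327*1/5710 = -14885/(-45101/48) - 18327/5710 = -14885*(-48/45101) - 18327/5710 = 714480/45101 - 18327/5710 = 3253114773/257526710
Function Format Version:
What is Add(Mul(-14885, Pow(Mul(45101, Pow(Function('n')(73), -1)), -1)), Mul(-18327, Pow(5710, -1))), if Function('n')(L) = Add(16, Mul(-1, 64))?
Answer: Rational(3253114773, 257526710) ≈ 12.632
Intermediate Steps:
Function('n')(L) = -48 (Function('n')(L) = Add(16, -64) = -48)
Add(Mul(-14885, Pow(Mul(45101, Pow(Function('n')(73), -1)), -1)), Mul(-18327, Pow(5710, -1))) = Add(Mul(-14885, Pow(Mul(45101, Pow(-48, -1)), -1)), Mul(-18327, Pow(5710, -1))) = Add(Mul(-14885, Pow(Mul(45101, Rational(-1, 48)), -1)), Mul(-18327, Rational(1, 5710))) = Add(Mul(-14885, Pow(Rational(-45101, 48), -1)), Rational(-18327, 5710)) = Add(Mul(-14885, Rational(-48, 45101)), Rational(-18327, 5710)) = Add(Rational(714480, 45101), Rational(-18327, 5710)) = Rational(3253114773, 257526710)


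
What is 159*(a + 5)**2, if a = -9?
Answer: 2544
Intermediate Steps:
159*(a + 5)**2 = 159*(-9 + 5)**2 = 159*(-4)**2 = 159*16 = 2544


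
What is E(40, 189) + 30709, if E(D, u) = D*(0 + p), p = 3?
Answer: 30829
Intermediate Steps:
E(D, u) = 3*D (E(D, u) = D*(0 + 3) = D*3 = 3*D)
E(40, 189) + 30709 = 3*40 + 30709 = 120 + 30709 = 30829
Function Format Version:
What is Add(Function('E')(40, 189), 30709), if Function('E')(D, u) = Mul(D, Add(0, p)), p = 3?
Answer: 30829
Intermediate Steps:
Function('E')(D, u) = Mul(3, D) (Function('E')(D, u) = Mul(D, Add(0, 3)) = Mul(D, 3) = Mul(3, D))
Add(Function('E')(40, 189), 30709) = Add(Mul(3, 40), 30709) = Add(120, 30709) = 30829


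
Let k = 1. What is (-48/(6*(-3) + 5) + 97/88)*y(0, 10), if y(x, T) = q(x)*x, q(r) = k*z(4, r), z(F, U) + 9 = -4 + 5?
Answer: 0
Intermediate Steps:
z(F, U) = -8 (z(F, U) = -9 + (-4 + 5) = -9 + 1 = -8)
q(r) = -8 (q(r) = 1*(-8) = -8)
y(x, T) = -8*x
(-48/(6*(-3) + 5) + 97/88)*y(0, 10) = (-48/(6*(-3) + 5) + 97/88)*(-8*0) = (-48/(-18 + 5) + 97*(1/88))*0 = (-48/(-13) + 97/88)*0 = (-48*(-1/13) + 97/88)*0 = (48/13 + 97/88)*0 = (5485/1144)*0 = 0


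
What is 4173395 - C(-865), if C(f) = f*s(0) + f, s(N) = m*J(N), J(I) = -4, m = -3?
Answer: 4184640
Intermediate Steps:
s(N) = 12 (s(N) = -3*(-4) = 12)
C(f) = 13*f (C(f) = f*12 + f = 12*f + f = 13*f)
4173395 - C(-865) = 4173395 - 13*(-865) = 4173395 - 1*(-11245) = 4173395 + 11245 = 4184640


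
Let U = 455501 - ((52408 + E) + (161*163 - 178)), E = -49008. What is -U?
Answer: -426036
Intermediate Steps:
U = 426036 (U = 455501 - ((52408 - 49008) + (161*163 - 178)) = 455501 - (3400 + (26243 - 178)) = 455501 - (3400 + 26065) = 455501 - 1*29465 = 455501 - 29465 = 426036)
-U = -1*426036 = -426036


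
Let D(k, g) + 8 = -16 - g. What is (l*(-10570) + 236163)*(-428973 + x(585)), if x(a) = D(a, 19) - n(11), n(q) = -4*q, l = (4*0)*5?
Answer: -101307314436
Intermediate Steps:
l = 0 (l = 0*5 = 0)
D(k, g) = -24 - g (D(k, g) = -8 + (-16 - g) = -24 - g)
x(a) = 1 (x(a) = (-24 - 1*19) - (-4)*11 = (-24 - 19) - 1*(-44) = -43 + 44 = 1)
(l*(-10570) + 236163)*(-428973 + x(585)) = (0*(-10570) + 236163)*(-428973 + 1) = (0 + 236163)*(-428972) = 236163*(-428972) = -101307314436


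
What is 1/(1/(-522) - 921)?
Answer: -522/480763 ≈ -0.0010858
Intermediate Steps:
1/(1/(-522) - 921) = 1/(-1/522 - 921) = 1/(-480763/522) = -522/480763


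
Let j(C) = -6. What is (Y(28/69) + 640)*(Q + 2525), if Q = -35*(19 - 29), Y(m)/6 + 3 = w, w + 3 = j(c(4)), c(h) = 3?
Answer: 1633000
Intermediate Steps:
w = -9 (w = -3 - 6 = -9)
Y(m) = -72 (Y(m) = -18 + 6*(-9) = -18 - 54 = -72)
Q = 350 (Q = -35*(-10) = 350)
(Y(28/69) + 640)*(Q + 2525) = (-72 + 640)*(350 + 2525) = 568*2875 = 1633000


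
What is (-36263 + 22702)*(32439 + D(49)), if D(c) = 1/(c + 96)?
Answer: -63786279016/145 ≈ -4.3991e+8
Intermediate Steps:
D(c) = 1/(96 + c)
(-36263 + 22702)*(32439 + D(49)) = (-36263 + 22702)*(32439 + 1/(96 + 49)) = -13561*(32439 + 1/145) = -13561*4703656/145 = -63786279016/145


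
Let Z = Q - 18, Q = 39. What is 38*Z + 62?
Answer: 860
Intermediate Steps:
Z = 21 (Z = 39 - 18 = 21)
38*Z + 62 = 38*21 + 62 = 798 + 62 = 860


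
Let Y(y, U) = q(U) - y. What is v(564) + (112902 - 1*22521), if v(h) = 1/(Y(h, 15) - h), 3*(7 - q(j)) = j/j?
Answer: 304041681/3364 ≈ 90381.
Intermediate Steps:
q(j) = 20/3 (q(j) = 7 - j/(3*j) = 7 - 1/3*1 = 7 - 1/3 = 20/3)
Y(y, U) = 20/3 - y
v(h) = 1/(20/3 - 2*h) (v(h) = 1/((20/3 - h) - h) = 1/(20/3 - 2*h))
v(564) + (112902 - 1*22521) = -3/(-20 + 6*564) + (112902 - 1*22521) = -3/(-20 + 3384) + (112902 - 22521) = -3/3364 + 90381 = 304041681/3364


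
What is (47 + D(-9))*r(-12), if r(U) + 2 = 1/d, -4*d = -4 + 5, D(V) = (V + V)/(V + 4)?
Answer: -1518/5 ≈ -303.60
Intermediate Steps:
D(V) = 2*V/(4 + V) (D(V) = (2*V)/(4 + V) = 2*V/(4 + V))
d = -1/4 (d = -(-4 + 5)/4 = -1/4*1 = -1/4 ≈ -0.25000)
r(U) = -6 (r(U) = -2 + 1/(-1/4) = -2 - 4 = -6)
(47 + D(-9))*r(-12) = (47 + 2*(-9)/(4 - 9))*(-6) = (47 + 2*(-9)/(-5))*(-6) = (47 + 2*(-9)*(-1/5))*(-6) = (47 + 18/5)*(-6) = (253/5)*(-6) = -1518/5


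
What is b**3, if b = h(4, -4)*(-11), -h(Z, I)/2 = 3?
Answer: 287496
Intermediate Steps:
h(Z, I) = -6 (h(Z, I) = -2*3 = -6)
b = 66 (b = -6*(-11) = 66)
b**3 = 66**3 = 287496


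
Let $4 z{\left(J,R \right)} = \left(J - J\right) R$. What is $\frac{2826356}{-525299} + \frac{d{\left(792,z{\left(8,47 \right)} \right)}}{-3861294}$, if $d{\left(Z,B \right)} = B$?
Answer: $- \frac{2826356}{525299} \approx -5.3805$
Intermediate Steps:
$z{\left(J,R \right)} = 0$ ($z{\left(J,R \right)} = \frac{\left(J - J\right) R}{4} = \frac{0 R}{4} = \frac{1}{4} \cdot 0 = 0$)
$\frac{2826356}{-525299} + \frac{d{\left(792,z{\left(8,47 \right)} \right)}}{-3861294} = \frac{2826356}{-525299} + \frac{0}{-3861294} = 2826356 \left(- \frac{1}{525299}\right) + 0 \left(- \frac{1}{3861294}\right) = - \frac{2826356}{525299} + 0 = - \frac{2826356}{525299}$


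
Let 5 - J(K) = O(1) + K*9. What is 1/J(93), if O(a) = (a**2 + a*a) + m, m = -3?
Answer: -1/831 ≈ -0.0012034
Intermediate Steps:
O(a) = -3 + 2*a**2 (O(a) = (a**2 + a*a) - 3 = (a**2 + a**2) - 3 = 2*a**2 - 3 = -3 + 2*a**2)
J(K) = 6 - 9*K (J(K) = 5 - ((-3 + 2*1**2) + K*9) = 5 - ((-3 + 2*1) + 9*K) = 5 - ((-3 + 2) + 9*K) = 5 - (-1 + 9*K) = 5 + (1 - 9*K) = 6 - 9*K)
1/J(93) = 1/(6 - 9*93) = 1/(6 - 837) = 1/(-831) = -1/831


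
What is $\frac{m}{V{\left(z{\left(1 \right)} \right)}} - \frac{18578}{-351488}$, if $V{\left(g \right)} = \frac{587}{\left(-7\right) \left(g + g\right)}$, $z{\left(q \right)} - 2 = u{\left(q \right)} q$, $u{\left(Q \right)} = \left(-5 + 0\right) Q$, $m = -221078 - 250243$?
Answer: $- \frac{3478931735965}{103161728} \approx -33723.0$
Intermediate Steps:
$m = -471321$
$u{\left(Q \right)} = - 5 Q$
$z{\left(q \right)} = 2 - 5 q^{2}$ ($z{\left(q \right)} = 2 + - 5 q q = 2 - 5 q^{2}$)
$V{\left(g \right)} = - \frac{587}{14 g}$ ($V{\left(g \right)} = \frac{587}{\left(-7\right) 2 g} = \frac{587}{\left(-14\right) g} = 587 \left(- \frac{1}{14 g}\right) = - \frac{587}{14 g}$)
$\frac{m}{V{\left(z{\left(1 \right)} \right)}} - \frac{18578}{-351488} = - \frac{471321}{\left(- \frac{587}{14}\right) \frac{1}{2 - 5 \cdot 1^{2}}} - \frac{18578}{-351488} = - \frac{471321}{\left(- \frac{587}{14}\right) \frac{1}{2 - 5}} - - \frac{9289}{175744} = - \frac{471321}{\left(- \frac{587}{14}\right) \frac{1}{2 - 5}} + \frac{9289}{175744} = - \frac{471321}{\left(- \frac{587}{14}\right) \frac{1}{-3}} + \frac{9289}{175744} = - \frac{471321}{\left(- \frac{587}{14}\right) \left(- \frac{1}{3}\right)} + \frac{9289}{175744} = - \frac{471321}{\frac{587}{42}} + \frac{9289}{175744} = \left(-471321\right) \frac{42}{587} + \frac{9289}{175744} = - \frac{19795482}{587} + \frac{9289}{175744} = - \frac{3478931735965}{103161728}$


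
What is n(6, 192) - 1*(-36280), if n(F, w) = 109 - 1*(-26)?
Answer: 36415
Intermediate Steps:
n(F, w) = 135 (n(F, w) = 109 + 26 = 135)
n(6, 192) - 1*(-36280) = 135 - 1*(-36280) = 135 + 36280 = 36415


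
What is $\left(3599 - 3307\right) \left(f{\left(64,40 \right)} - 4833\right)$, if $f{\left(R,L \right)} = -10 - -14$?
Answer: $-1410068$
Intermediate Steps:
$f{\left(R,L \right)} = 4$ ($f{\left(R,L \right)} = -10 + 14 = 4$)
$\left(3599 - 3307\right) \left(f{\left(64,40 \right)} - 4833\right) = \left(3599 - 3307\right) \left(4 - 4833\right) = 292 \left(-4829\right) = -1410068$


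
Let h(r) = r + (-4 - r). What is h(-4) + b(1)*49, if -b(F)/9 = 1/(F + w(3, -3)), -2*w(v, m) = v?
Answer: 878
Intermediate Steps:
w(v, m) = -v/2
b(F) = -9/(-3/2 + F) (b(F) = -9/(F - ½*3) = -9/(F - 3/2) = -9/(-3/2 + F))
h(r) = -4
h(-4) + b(1)*49 = -4 - 18/(-3 + 2*1)*49 = -4 - 18/(-3 + 2)*49 = -4 - 18/(-1)*49 = -4 - 18*(-1)*49 = -4 + 18*49 = -4 + 882 = 878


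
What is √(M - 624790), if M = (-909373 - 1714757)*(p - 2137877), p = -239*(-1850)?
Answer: 2*√1112451866930 ≈ 2.1095e+6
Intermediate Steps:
p = 442150
M = 4449808092510 (M = (-909373 - 1714757)*(442150 - 2137877) = -2624130*(-1695727) = 4449808092510)
√(M - 624790) = √(4449808092510 - 624790) = √4449807467720 = 2*√1112451866930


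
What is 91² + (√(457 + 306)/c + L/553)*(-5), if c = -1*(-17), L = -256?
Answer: 4580673/553 - 5*√763/17 ≈ 8275.2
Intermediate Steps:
c = 17
91² + (√(457 + 306)/c + L/553)*(-5) = 91² + (√(457 + 306)/17 - 256/553)*(-5) = 8281 + (√763*(1/17) - 256*1/553)*(-5) = 8281 + (√763/17 - 256/553)*(-5) = 8281 + (-256/553 + √763/17)*(-5) = 8281 + (1280/553 - 5*√763/17) = 4580673/553 - 5*√763/17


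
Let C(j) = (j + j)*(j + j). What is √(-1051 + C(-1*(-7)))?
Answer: 3*I*√95 ≈ 29.24*I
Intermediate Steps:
C(j) = 4*j² (C(j) = (2*j)*(2*j) = 4*j²)
√(-1051 + C(-1*(-7))) = √(-1051 + 4*(-1*(-7))²) = √(-1051 + 4*7²) = √(-1051 + 4*49) = √(-1051 + 196) = √(-855) = 3*I*√95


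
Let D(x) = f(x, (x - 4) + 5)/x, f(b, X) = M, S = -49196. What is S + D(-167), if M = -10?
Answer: -8215722/167 ≈ -49196.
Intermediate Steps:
f(b, X) = -10
D(x) = -10/x
S + D(-167) = -49196 - 10/(-167) = -49196 - 10*(-1/167) = -49196 + 10/167 = -8215722/167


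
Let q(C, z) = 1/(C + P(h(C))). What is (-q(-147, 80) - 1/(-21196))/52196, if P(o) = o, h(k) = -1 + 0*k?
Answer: 667/5116852174 ≈ 1.3035e-7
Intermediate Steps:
h(k) = -1 (h(k) = -1 + 0 = -1)
q(C, z) = 1/(-1 + C) (q(C, z) = 1/(C - 1) = 1/(-1 + C))
(-q(-147, 80) - 1/(-21196))/52196 = (-1/(-1 - 147) - 1/(-21196))/52196 = (-1/(-148) - 1*(-1/21196))*(1/52196) = (-1*(-1/148) + 1/21196)*(1/52196) = (1/148 + 1/21196)*(1/52196) = (1334/196063)*(1/52196) = 667/5116852174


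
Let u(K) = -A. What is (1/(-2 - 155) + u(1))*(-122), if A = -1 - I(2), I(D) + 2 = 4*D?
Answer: -133956/157 ≈ -853.22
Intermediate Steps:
I(D) = -2 + 4*D
A = -7 (A = -1 - (-2 + 4*2) = -1 - (-2 + 8) = -1 - 1*6 = -1 - 6 = -7)
u(K) = 7 (u(K) = -1*(-7) = 7)
(1/(-2 - 155) + u(1))*(-122) = (1/(-2 - 155) + 7)*(-122) = (1/(-157) + 7)*(-122) = (-1/157 + 7)*(-122) = (1098/157)*(-122) = -133956/157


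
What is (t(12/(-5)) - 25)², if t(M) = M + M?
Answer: 22201/25 ≈ 888.04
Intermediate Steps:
t(M) = 2*M
(t(12/(-5)) - 25)² = (2*(12/(-5)) - 25)² = (2*(12*(-⅕)) - 25)² = (2*(-12/5) - 25)² = (-24/5 - 25)² = (-149/5)² = 22201/25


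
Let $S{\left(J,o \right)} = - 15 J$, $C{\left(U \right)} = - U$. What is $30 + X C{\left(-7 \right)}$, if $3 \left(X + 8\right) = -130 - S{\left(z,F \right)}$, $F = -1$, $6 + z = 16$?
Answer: $\frac{62}{3} \approx 20.667$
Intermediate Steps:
$z = 10$ ($z = -6 + 16 = 10$)
$X = - \frac{4}{3}$ ($X = -8 + \frac{-130 - \left(-15\right) 10}{3} = -8 + \frac{-130 - -150}{3} = -8 + \frac{-130 + 150}{3} = -8 + \frac{1}{3} \cdot 20 = -8 + \frac{20}{3} = - \frac{4}{3} \approx -1.3333$)
$30 + X C{\left(-7 \right)} = 30 - \frac{4 \left(\left(-1\right) \left(-7\right)\right)}{3} = 30 - \frac{28}{3} = \frac{62}{3}$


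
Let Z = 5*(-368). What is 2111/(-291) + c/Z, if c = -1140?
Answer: -177625/26772 ≈ -6.6347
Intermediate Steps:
Z = -1840
2111/(-291) + c/Z = 2111/(-291) - 1140/(-1840) = 2111*(-1/291) - 1140*(-1/1840) = -2111/291 + 57/92 = -177625/26772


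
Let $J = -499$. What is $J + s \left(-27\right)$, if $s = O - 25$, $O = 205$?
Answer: $-5359$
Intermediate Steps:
$s = 180$ ($s = 205 - 25 = 180$)
$J + s \left(-27\right) = -499 + 180 \left(-27\right) = -499 - 4860 = -5359$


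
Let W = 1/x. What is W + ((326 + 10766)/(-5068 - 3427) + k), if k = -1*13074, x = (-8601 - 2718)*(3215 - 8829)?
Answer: -7058228325468757/539813636670 ≈ -13075.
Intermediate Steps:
x = 63544866 (x = -11319*(-5614) = 63544866)
k = -13074
W = 1/63544866 ≈ 1.5737e-8
W + ((326 + 10766)/(-5068 - 3427) + k) = 1/63544866 + ((326 + 10766)/(-5068 - 3427) - 13074) = 1/63544866 + (11092/(-8495) - 13074) = 1/63544866 + (11092*(-1/8495) - 13074) = 1/63544866 + (-11092/8495 - 13074) = 1/63544866 - 111074722/8495 = -7058228325468757/539813636670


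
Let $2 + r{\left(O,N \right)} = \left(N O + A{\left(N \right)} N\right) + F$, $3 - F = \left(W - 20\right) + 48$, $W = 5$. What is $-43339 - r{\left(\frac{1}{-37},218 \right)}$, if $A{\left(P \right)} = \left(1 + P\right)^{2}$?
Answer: $- \frac{388455567}{37} \approx -1.0499 \cdot 10^{7}$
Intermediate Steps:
$F = -30$ ($F = 3 - \left(\left(5 - 20\right) + 48\right) = 3 - \left(-15 + 48\right) = 3 - 33 = -30$)
$r{\left(O,N \right)} = -32 + N O + N \left(1 + N\right)^{2}$ ($r{\left(O,N \right)} = -2 - \left(30 - N O - \left(1 + N\right)^{2} N\right) = -2 - \left(30 - N O - N \left(1 + N\right)^{2}\right) = -2 + \left(-30 + N O + N \left(1 + N\right)^{2}\right) = -32 + N O + N \left(1 + N\right)^{2}$)
$-43339 - r{\left(\frac{1}{-37},218 \right)} = -43339 - \left(-32 + \frac{218}{-37} + 218 \left(1 + 218\right)^{2}\right) = -43339 - \left(-32 + 218 \left(- \frac{1}{37}\right) + 218 \cdot 219^{2}\right) = -43339 - \left(-32 - \frac{218}{37} + 218 \cdot 47961\right) = -43339 - \left(-32 - \frac{218}{37} + 10455498\right) = -43339 - \frac{386852024}{37} = - \frac{388455567}{37}$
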